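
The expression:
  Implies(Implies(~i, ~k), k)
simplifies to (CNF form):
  k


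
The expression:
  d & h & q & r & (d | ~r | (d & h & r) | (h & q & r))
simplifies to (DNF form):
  d & h & q & r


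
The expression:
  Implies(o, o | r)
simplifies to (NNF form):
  True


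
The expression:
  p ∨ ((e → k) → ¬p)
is always true.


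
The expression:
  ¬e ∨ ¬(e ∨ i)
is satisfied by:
  {e: False}


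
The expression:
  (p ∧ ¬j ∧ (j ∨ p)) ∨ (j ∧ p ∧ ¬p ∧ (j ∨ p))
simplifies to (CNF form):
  p ∧ ¬j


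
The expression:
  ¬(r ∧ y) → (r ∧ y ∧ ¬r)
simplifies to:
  r ∧ y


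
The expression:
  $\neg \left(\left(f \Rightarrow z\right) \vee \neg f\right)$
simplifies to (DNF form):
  $f \wedge \neg z$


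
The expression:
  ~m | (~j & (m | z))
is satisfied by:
  {m: False, j: False}
  {j: True, m: False}
  {m: True, j: False}


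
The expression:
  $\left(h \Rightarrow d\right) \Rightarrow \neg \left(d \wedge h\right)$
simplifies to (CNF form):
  $\neg d \vee \neg h$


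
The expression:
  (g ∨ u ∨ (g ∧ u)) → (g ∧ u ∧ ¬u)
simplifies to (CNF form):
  ¬g ∧ ¬u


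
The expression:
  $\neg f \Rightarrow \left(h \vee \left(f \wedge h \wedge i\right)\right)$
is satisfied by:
  {h: True, f: True}
  {h: True, f: False}
  {f: True, h: False}


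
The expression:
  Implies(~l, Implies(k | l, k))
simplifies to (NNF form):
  True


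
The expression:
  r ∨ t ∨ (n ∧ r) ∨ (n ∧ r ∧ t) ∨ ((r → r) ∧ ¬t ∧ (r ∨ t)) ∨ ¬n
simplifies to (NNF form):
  r ∨ t ∨ ¬n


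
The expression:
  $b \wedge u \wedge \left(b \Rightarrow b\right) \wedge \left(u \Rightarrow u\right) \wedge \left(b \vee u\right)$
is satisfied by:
  {u: True, b: True}


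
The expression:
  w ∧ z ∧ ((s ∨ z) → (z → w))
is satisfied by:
  {z: True, w: True}


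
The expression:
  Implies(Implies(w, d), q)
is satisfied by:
  {q: True, w: True, d: False}
  {q: True, d: False, w: False}
  {q: True, w: True, d: True}
  {q: True, d: True, w: False}
  {w: True, d: False, q: False}


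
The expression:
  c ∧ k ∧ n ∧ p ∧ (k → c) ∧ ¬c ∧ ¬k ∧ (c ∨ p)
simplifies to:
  False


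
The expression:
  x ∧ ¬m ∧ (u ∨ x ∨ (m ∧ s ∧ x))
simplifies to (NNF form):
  x ∧ ¬m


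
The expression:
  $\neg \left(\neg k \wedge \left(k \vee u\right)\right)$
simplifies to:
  $k \vee \neg u$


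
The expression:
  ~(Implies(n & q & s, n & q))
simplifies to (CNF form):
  False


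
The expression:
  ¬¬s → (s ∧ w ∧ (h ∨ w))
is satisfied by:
  {w: True, s: False}
  {s: False, w: False}
  {s: True, w: True}


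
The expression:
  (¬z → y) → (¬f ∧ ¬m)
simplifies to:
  (¬f ∨ ¬y) ∧ (¬f ∨ ¬z) ∧ (¬m ∨ ¬y) ∧ (¬m ∨ ¬z)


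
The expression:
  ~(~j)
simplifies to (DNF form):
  j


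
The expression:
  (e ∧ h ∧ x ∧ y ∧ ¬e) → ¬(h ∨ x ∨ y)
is always true.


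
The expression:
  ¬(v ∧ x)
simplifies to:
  ¬v ∨ ¬x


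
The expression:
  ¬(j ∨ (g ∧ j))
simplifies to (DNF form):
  ¬j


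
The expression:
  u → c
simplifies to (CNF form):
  c ∨ ¬u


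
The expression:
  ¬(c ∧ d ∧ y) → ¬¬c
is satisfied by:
  {c: True}


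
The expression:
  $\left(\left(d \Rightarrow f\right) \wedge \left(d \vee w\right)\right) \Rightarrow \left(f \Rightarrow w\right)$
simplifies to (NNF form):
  $w \vee \neg d \vee \neg f$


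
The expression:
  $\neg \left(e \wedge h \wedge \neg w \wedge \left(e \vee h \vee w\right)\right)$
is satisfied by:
  {w: True, h: False, e: False}
  {h: False, e: False, w: False}
  {w: True, e: True, h: False}
  {e: True, h: False, w: False}
  {w: True, h: True, e: False}
  {h: True, w: False, e: False}
  {w: True, e: True, h: True}


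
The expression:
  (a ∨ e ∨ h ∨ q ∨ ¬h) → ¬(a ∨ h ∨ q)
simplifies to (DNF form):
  ¬a ∧ ¬h ∧ ¬q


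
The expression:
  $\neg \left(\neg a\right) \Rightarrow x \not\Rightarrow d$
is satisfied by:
  {x: True, d: False, a: False}
  {d: False, a: False, x: False}
  {x: True, d: True, a: False}
  {d: True, x: False, a: False}
  {a: True, x: True, d: False}


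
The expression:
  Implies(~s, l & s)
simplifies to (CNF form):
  s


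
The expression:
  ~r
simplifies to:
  ~r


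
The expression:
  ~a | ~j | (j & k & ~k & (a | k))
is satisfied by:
  {a: False, j: False}
  {j: True, a: False}
  {a: True, j: False}


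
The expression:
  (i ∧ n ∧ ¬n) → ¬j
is always true.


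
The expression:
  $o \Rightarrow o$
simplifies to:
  $\text{True}$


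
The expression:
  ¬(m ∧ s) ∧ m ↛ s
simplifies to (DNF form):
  m ∧ ¬s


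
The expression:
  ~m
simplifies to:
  ~m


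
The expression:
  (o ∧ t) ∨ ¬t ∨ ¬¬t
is always true.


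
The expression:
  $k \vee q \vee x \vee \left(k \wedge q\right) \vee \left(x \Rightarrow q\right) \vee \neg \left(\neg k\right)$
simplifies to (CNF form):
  $\text{True}$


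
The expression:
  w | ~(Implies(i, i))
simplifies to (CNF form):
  w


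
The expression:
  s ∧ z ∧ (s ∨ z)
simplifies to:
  s ∧ z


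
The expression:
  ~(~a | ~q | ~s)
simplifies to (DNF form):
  a & q & s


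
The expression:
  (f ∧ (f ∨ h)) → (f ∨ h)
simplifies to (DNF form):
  True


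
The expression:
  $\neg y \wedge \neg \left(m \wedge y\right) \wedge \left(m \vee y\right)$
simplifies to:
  $m \wedge \neg y$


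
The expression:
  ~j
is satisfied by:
  {j: False}


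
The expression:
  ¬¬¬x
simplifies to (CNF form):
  ¬x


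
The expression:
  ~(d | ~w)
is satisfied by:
  {w: True, d: False}


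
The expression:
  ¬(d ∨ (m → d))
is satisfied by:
  {m: True, d: False}


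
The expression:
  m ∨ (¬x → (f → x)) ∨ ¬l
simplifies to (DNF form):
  m ∨ x ∨ ¬f ∨ ¬l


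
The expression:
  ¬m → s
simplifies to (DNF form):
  m ∨ s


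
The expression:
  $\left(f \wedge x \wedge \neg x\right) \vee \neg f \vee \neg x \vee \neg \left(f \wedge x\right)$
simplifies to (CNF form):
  $\neg f \vee \neg x$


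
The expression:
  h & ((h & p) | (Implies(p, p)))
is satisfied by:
  {h: True}


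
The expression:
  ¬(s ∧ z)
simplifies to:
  ¬s ∨ ¬z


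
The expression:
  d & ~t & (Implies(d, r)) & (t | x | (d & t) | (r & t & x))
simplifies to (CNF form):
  d & r & x & ~t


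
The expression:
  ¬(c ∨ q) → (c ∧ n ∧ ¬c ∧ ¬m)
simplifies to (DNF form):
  c ∨ q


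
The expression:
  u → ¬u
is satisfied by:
  {u: False}


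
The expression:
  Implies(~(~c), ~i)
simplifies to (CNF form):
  ~c | ~i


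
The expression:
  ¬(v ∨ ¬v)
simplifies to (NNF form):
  False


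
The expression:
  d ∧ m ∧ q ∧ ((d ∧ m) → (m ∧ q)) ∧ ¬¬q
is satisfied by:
  {m: True, d: True, q: True}


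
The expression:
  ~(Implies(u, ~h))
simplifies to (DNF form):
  h & u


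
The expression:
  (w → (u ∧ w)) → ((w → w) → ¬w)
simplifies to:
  ¬u ∨ ¬w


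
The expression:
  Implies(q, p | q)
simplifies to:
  True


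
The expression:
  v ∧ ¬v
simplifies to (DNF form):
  False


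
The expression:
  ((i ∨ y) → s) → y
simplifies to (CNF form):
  (i ∨ y) ∧ (y ∨ ¬s)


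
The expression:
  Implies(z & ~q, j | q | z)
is always true.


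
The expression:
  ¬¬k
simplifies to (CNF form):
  k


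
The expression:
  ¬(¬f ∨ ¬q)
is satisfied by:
  {f: True, q: True}


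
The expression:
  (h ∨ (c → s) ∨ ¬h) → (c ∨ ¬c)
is always true.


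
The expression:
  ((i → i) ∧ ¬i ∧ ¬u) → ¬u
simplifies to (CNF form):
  True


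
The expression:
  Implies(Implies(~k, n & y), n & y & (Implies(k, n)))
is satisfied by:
  {y: True, n: True, k: False}
  {y: True, n: False, k: False}
  {n: True, y: False, k: False}
  {y: False, n: False, k: False}
  {y: True, k: True, n: True}


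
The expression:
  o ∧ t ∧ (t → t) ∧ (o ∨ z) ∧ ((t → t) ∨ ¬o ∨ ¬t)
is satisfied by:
  {t: True, o: True}


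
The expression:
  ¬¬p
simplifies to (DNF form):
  p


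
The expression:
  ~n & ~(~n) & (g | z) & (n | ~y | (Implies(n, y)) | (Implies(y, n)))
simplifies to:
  False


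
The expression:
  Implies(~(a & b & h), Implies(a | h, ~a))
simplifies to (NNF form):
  ~a | (b & h)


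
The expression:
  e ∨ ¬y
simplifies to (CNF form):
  e ∨ ¬y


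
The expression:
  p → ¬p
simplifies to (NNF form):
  ¬p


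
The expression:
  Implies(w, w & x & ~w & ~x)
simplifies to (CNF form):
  ~w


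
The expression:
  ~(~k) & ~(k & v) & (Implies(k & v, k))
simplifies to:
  k & ~v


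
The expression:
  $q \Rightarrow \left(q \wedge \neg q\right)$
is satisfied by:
  {q: False}


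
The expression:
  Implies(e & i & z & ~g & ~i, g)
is always true.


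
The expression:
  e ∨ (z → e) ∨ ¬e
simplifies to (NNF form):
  True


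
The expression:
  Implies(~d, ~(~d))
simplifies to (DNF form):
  d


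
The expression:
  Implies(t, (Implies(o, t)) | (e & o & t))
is always true.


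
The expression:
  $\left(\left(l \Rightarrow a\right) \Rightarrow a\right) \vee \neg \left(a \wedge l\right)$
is always true.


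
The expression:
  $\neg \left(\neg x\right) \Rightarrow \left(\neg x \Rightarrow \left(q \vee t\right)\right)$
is always true.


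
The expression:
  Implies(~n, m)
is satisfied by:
  {n: True, m: True}
  {n: True, m: False}
  {m: True, n: False}


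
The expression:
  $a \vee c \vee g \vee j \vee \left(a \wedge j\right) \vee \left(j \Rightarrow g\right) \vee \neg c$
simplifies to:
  $\text{True}$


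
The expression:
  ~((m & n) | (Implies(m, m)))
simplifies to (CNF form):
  False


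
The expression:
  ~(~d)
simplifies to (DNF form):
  d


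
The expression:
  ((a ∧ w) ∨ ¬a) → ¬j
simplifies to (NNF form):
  (a ∧ ¬w) ∨ ¬j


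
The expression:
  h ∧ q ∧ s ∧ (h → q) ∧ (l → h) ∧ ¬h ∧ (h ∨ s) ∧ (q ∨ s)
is never true.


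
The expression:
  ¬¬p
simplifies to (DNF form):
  p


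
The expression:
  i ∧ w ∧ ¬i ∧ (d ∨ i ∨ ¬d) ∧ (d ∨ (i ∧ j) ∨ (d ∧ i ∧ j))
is never true.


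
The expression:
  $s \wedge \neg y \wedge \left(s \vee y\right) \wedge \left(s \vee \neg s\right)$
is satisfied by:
  {s: True, y: False}


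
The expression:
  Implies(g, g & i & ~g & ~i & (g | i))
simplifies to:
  ~g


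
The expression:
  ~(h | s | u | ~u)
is never true.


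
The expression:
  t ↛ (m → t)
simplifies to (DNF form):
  False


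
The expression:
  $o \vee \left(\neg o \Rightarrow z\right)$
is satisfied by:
  {o: True, z: True}
  {o: True, z: False}
  {z: True, o: False}


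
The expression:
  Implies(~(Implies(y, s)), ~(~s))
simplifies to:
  s | ~y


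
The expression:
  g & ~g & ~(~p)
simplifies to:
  False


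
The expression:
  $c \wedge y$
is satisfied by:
  {c: True, y: True}


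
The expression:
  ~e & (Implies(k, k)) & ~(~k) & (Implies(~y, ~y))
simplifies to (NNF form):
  k & ~e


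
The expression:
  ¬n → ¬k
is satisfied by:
  {n: True, k: False}
  {k: False, n: False}
  {k: True, n: True}


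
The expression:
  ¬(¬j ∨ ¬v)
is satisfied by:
  {j: True, v: True}


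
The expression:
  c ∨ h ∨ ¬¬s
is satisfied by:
  {s: True, c: True, h: True}
  {s: True, c: True, h: False}
  {s: True, h: True, c: False}
  {s: True, h: False, c: False}
  {c: True, h: True, s: False}
  {c: True, h: False, s: False}
  {h: True, c: False, s: False}


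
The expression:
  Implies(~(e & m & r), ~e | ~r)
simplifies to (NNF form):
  m | ~e | ~r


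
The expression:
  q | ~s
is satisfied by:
  {q: True, s: False}
  {s: False, q: False}
  {s: True, q: True}


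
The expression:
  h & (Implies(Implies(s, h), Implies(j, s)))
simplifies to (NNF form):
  h & (s | ~j)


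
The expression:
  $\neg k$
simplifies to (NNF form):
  $\neg k$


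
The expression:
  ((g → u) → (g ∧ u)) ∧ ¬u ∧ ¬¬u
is never true.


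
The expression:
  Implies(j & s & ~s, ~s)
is always true.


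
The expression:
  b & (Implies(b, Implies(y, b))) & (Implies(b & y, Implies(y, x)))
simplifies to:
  b & (x | ~y)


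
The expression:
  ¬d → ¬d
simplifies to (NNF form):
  True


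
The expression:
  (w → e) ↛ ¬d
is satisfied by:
  {d: True, e: True, w: False}
  {d: True, w: False, e: False}
  {d: True, e: True, w: True}


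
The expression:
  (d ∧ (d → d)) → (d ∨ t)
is always true.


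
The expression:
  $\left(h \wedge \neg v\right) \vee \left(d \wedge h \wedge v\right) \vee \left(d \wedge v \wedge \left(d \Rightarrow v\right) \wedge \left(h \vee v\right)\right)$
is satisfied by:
  {d: True, h: True, v: False}
  {h: True, v: False, d: False}
  {d: True, h: True, v: True}
  {d: True, v: True, h: False}


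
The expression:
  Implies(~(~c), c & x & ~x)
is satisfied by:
  {c: False}


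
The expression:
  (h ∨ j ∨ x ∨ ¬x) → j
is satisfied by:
  {j: True}


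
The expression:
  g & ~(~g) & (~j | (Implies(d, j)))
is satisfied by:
  {g: True}


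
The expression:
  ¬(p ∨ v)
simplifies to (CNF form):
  ¬p ∧ ¬v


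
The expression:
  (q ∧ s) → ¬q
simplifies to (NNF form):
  ¬q ∨ ¬s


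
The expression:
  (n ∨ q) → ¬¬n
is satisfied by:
  {n: True, q: False}
  {q: False, n: False}
  {q: True, n: True}


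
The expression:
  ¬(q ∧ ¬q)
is always true.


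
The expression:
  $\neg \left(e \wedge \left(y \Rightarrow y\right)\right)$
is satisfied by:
  {e: False}


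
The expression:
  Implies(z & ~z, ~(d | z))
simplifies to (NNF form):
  True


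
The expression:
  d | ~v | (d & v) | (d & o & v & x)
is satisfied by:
  {d: True, v: False}
  {v: False, d: False}
  {v: True, d: True}


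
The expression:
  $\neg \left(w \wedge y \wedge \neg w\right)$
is always true.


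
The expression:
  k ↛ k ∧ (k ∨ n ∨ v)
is never true.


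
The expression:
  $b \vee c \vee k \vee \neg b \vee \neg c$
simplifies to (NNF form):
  $\text{True}$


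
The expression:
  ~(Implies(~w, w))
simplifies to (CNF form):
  ~w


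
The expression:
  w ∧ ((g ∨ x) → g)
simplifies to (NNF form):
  w ∧ (g ∨ ¬x)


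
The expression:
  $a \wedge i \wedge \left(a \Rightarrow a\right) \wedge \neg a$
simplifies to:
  $\text{False}$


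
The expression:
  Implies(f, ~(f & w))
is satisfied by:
  {w: False, f: False}
  {f: True, w: False}
  {w: True, f: False}


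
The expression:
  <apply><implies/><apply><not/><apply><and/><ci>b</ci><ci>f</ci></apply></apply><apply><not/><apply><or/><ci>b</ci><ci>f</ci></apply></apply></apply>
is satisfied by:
  {f: False, b: False}
  {b: True, f: True}


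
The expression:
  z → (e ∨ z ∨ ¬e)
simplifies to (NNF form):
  True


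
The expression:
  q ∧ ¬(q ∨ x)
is never true.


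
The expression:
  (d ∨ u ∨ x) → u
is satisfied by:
  {u: True, d: False, x: False}
  {x: True, u: True, d: False}
  {u: True, d: True, x: False}
  {x: True, u: True, d: True}
  {x: False, d: False, u: False}


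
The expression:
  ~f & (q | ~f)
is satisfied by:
  {f: False}


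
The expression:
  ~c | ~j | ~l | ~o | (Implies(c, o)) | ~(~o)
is always true.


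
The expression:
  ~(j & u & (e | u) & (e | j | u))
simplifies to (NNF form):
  ~j | ~u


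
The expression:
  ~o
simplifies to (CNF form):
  ~o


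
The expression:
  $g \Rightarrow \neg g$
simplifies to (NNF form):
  $\neg g$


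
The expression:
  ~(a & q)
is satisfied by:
  {q: False, a: False}
  {a: True, q: False}
  {q: True, a: False}


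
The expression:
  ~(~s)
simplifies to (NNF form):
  s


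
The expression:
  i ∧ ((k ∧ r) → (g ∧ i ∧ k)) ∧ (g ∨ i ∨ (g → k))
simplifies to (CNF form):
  i ∧ (g ∨ ¬k ∨ ¬r)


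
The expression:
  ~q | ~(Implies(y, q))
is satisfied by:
  {q: False}


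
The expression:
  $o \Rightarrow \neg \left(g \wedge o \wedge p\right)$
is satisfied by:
  {p: False, o: False, g: False}
  {g: True, p: False, o: False}
  {o: True, p: False, g: False}
  {g: True, o: True, p: False}
  {p: True, g: False, o: False}
  {g: True, p: True, o: False}
  {o: True, p: True, g: False}


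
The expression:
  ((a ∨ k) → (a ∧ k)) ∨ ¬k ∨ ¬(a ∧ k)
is always true.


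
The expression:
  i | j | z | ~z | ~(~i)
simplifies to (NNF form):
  True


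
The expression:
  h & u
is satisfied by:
  {h: True, u: True}


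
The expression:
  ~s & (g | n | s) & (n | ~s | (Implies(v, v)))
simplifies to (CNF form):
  ~s & (g | n)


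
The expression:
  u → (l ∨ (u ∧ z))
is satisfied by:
  {z: True, l: True, u: False}
  {z: True, u: False, l: False}
  {l: True, u: False, z: False}
  {l: False, u: False, z: False}
  {z: True, l: True, u: True}
  {z: True, u: True, l: False}
  {l: True, u: True, z: False}


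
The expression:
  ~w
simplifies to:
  ~w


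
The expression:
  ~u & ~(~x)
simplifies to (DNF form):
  x & ~u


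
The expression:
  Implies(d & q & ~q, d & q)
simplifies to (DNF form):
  True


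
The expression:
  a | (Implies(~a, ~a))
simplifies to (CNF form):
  True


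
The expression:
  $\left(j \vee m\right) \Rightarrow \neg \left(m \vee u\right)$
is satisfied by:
  {u: False, m: False, j: False}
  {j: True, u: False, m: False}
  {u: True, j: False, m: False}


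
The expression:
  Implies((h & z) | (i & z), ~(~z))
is always true.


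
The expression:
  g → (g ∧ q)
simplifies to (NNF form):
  q ∨ ¬g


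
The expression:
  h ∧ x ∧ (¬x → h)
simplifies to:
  h ∧ x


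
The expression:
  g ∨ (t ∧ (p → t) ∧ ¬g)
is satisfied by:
  {t: True, g: True}
  {t: True, g: False}
  {g: True, t: False}


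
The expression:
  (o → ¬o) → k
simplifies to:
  k ∨ o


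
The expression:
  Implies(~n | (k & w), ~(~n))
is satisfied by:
  {n: True}


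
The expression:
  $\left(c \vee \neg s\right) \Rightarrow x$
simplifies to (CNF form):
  $\left(s \vee x\right) \wedge \left(x \vee \neg c\right)$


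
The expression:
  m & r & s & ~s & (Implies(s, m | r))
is never true.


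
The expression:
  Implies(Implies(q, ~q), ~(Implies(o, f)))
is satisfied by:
  {q: True, o: True, f: False}
  {q: True, o: False, f: False}
  {f: True, q: True, o: True}
  {f: True, q: True, o: False}
  {o: True, f: False, q: False}


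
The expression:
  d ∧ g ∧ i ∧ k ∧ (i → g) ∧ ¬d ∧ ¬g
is never true.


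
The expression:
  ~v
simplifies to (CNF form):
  ~v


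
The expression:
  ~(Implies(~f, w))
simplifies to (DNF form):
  ~f & ~w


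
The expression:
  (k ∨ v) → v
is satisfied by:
  {v: True, k: False}
  {k: False, v: False}
  {k: True, v: True}


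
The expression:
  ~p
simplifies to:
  ~p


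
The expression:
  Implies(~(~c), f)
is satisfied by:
  {f: True, c: False}
  {c: False, f: False}
  {c: True, f: True}


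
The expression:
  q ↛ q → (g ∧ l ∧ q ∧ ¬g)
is always true.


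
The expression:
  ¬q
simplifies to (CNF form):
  ¬q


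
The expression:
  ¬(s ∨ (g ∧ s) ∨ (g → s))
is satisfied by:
  {g: True, s: False}


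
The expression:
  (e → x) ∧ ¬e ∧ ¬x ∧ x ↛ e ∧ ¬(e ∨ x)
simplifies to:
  False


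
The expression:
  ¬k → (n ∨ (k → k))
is always true.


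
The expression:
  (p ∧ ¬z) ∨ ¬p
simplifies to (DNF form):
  ¬p ∨ ¬z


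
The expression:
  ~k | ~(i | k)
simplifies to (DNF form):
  ~k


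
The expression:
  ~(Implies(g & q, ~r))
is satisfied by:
  {r: True, g: True, q: True}


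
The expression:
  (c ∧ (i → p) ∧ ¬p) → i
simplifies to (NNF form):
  i ∨ p ∨ ¬c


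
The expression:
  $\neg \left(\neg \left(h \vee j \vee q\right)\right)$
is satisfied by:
  {q: True, h: True, j: True}
  {q: True, h: True, j: False}
  {q: True, j: True, h: False}
  {q: True, j: False, h: False}
  {h: True, j: True, q: False}
  {h: True, j: False, q: False}
  {j: True, h: False, q: False}


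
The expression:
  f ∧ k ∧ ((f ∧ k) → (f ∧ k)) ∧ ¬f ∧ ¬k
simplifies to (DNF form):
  False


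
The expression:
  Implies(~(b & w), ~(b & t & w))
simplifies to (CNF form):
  True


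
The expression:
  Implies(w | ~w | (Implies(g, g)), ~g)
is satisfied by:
  {g: False}


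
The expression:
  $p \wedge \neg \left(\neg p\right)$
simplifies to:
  $p$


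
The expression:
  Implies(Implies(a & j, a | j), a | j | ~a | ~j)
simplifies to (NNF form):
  True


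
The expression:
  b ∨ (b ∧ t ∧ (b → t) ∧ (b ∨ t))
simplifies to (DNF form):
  b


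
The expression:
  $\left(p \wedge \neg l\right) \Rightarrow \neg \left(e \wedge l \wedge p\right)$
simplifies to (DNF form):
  $\text{True}$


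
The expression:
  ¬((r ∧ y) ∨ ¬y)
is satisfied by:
  {y: True, r: False}


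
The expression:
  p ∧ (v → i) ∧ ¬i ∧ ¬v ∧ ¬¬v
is never true.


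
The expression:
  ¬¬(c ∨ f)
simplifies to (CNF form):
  c ∨ f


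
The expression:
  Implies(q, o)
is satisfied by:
  {o: True, q: False}
  {q: False, o: False}
  {q: True, o: True}


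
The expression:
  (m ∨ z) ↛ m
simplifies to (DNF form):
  z ∧ ¬m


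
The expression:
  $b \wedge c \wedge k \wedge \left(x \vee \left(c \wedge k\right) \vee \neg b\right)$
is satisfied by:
  {c: True, b: True, k: True}


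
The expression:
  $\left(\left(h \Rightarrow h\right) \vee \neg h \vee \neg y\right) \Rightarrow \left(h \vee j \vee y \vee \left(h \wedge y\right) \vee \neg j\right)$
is always true.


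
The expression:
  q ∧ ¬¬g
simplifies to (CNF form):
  g ∧ q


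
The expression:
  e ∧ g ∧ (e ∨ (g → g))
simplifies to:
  e ∧ g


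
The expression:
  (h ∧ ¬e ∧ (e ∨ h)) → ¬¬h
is always true.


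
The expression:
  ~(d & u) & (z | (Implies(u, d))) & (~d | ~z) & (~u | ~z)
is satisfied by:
  {u: False, z: False, d: False}
  {d: True, u: False, z: False}
  {z: True, u: False, d: False}


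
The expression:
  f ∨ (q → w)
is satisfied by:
  {w: True, f: True, q: False}
  {w: True, f: False, q: False}
  {f: True, w: False, q: False}
  {w: False, f: False, q: False}
  {q: True, w: True, f: True}
  {q: True, w: True, f: False}
  {q: True, f: True, w: False}


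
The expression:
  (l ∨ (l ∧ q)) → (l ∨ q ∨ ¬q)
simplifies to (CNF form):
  True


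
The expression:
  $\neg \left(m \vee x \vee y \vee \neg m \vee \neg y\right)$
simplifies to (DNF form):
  $\text{False}$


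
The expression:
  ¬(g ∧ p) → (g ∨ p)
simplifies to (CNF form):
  g ∨ p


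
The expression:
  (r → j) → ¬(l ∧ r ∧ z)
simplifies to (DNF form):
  ¬j ∨ ¬l ∨ ¬r ∨ ¬z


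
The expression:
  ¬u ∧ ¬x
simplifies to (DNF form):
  ¬u ∧ ¬x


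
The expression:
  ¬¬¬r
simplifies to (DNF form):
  ¬r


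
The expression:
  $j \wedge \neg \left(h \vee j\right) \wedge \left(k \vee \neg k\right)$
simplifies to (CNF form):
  $\text{False}$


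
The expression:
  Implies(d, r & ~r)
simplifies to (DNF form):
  ~d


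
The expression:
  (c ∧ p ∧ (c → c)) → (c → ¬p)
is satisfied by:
  {p: False, c: False}
  {c: True, p: False}
  {p: True, c: False}


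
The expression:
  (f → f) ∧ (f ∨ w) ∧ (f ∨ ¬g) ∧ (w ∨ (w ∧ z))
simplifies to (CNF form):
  w ∧ (f ∨ ¬g)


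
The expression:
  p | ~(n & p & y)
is always true.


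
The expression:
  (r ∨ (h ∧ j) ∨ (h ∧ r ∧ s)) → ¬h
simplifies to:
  (¬j ∧ ¬r) ∨ ¬h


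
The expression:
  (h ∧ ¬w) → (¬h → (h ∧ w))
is always true.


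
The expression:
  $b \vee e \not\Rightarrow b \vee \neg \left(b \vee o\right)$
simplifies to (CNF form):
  $b \vee e \vee \neg o$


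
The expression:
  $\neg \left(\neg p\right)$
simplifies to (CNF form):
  $p$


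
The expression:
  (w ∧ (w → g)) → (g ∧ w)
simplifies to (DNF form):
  True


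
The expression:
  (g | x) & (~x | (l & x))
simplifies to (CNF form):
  (g | l) & (g | x) & (l | ~x) & (x | ~x)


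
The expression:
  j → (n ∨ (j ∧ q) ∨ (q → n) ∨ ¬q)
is always true.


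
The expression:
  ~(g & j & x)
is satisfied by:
  {g: False, x: False, j: False}
  {j: True, g: False, x: False}
  {x: True, g: False, j: False}
  {j: True, x: True, g: False}
  {g: True, j: False, x: False}
  {j: True, g: True, x: False}
  {x: True, g: True, j: False}


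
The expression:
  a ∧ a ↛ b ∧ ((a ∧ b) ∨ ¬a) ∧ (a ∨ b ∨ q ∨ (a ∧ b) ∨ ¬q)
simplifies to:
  False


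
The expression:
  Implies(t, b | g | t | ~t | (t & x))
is always true.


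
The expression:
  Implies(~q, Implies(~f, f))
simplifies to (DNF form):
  f | q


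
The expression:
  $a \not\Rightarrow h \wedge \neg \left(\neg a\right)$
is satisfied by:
  {a: True, h: False}


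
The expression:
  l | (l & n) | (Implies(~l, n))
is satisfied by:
  {n: True, l: True}
  {n: True, l: False}
  {l: True, n: False}


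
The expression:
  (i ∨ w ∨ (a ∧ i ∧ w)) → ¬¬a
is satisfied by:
  {a: True, w: False, i: False}
  {a: True, i: True, w: False}
  {a: True, w: True, i: False}
  {a: True, i: True, w: True}
  {i: False, w: False, a: False}


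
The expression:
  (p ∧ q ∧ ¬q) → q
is always true.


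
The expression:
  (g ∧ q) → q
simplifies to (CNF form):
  True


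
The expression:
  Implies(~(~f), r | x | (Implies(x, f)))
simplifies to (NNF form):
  True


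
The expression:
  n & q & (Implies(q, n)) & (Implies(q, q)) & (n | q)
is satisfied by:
  {q: True, n: True}


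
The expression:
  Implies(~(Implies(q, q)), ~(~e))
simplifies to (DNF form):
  True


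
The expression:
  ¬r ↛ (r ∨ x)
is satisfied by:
  {x: False, r: False}


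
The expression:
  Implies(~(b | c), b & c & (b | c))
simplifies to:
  b | c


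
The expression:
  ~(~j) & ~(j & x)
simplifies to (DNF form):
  j & ~x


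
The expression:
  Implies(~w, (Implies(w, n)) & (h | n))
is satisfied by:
  {h: True, n: True, w: True}
  {h: True, n: True, w: False}
  {h: True, w: True, n: False}
  {h: True, w: False, n: False}
  {n: True, w: True, h: False}
  {n: True, w: False, h: False}
  {w: True, n: False, h: False}


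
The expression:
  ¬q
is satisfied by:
  {q: False}


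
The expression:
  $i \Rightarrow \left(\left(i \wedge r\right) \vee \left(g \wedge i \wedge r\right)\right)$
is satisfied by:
  {r: True, i: False}
  {i: False, r: False}
  {i: True, r: True}


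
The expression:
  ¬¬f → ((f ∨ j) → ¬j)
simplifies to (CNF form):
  ¬f ∨ ¬j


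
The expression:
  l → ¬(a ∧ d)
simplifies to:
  ¬a ∨ ¬d ∨ ¬l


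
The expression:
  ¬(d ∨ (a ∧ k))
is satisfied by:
  {d: False, k: False, a: False}
  {a: True, d: False, k: False}
  {k: True, d: False, a: False}


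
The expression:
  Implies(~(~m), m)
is always true.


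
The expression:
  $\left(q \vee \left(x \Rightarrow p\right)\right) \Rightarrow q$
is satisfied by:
  {q: True, x: True, p: False}
  {q: True, x: False, p: False}
  {q: True, p: True, x: True}
  {q: True, p: True, x: False}
  {x: True, p: False, q: False}


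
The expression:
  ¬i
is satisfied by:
  {i: False}


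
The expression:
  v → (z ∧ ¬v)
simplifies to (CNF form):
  ¬v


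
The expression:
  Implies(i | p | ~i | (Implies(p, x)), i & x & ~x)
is never true.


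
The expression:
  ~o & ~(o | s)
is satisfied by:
  {o: False, s: False}


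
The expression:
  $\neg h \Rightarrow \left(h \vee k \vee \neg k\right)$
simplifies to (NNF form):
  $\text{True}$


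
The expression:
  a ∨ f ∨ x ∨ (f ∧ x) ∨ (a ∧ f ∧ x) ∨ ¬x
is always true.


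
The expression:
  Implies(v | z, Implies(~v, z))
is always true.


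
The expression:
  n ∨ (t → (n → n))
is always true.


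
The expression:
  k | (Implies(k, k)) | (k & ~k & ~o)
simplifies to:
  True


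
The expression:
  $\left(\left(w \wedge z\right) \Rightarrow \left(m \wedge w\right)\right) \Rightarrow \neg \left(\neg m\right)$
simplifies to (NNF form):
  $m \vee \left(w \wedge z\right)$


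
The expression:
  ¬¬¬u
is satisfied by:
  {u: False}


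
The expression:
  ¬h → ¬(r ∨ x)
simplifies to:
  h ∨ (¬r ∧ ¬x)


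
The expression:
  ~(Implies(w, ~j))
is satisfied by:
  {j: True, w: True}


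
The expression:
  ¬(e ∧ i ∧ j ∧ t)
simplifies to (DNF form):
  ¬e ∨ ¬i ∨ ¬j ∨ ¬t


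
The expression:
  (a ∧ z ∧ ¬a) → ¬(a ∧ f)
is always true.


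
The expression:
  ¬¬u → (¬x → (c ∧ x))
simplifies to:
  x ∨ ¬u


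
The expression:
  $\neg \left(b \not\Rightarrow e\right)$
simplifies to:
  $e \vee \neg b$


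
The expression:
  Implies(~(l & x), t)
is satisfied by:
  {x: True, t: True, l: True}
  {x: True, t: True, l: False}
  {t: True, l: True, x: False}
  {t: True, l: False, x: False}
  {x: True, l: True, t: False}


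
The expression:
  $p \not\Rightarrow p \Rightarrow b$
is always true.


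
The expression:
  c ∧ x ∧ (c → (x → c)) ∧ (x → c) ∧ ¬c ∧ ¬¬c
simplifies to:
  False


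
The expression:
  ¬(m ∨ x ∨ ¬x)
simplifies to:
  False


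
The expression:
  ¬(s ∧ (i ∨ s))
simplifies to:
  ¬s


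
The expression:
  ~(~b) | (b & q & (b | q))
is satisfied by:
  {b: True}


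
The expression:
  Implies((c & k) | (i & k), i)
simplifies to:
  i | ~c | ~k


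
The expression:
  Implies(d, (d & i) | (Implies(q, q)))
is always true.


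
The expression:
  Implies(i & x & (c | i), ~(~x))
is always true.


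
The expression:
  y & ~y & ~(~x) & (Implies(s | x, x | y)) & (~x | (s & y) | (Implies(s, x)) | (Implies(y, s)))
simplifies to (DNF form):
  False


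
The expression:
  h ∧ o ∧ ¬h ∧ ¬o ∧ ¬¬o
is never true.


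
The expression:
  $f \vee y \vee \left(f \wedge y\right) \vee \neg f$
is always true.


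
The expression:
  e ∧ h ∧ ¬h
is never true.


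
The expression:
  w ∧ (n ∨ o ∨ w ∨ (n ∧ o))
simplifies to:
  w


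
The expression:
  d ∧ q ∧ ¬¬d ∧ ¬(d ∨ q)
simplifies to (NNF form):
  False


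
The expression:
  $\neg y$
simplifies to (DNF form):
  $\neg y$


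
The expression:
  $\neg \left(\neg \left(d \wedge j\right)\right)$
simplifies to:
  $d \wedge j$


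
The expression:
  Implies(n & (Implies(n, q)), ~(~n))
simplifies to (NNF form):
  True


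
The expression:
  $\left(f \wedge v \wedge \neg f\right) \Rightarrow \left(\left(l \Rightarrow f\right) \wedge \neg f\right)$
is always true.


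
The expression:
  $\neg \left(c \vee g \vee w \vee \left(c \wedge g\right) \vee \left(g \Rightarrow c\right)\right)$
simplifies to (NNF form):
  $\text{False}$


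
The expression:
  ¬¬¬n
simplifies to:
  ¬n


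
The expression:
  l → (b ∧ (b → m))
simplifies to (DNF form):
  (b ∧ m) ∨ ¬l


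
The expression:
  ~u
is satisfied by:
  {u: False}


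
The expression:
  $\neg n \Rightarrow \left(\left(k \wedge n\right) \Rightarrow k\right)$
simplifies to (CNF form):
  $\text{True}$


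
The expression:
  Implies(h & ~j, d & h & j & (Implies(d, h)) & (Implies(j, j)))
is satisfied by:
  {j: True, h: False}
  {h: False, j: False}
  {h: True, j: True}


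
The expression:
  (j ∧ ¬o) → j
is always true.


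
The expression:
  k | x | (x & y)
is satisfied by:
  {x: True, k: True}
  {x: True, k: False}
  {k: True, x: False}


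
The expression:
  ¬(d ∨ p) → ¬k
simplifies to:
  d ∨ p ∨ ¬k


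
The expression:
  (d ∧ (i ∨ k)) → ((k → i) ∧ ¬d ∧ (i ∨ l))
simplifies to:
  (¬i ∧ ¬k) ∨ ¬d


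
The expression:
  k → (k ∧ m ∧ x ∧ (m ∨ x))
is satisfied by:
  {x: True, m: True, k: False}
  {x: True, m: False, k: False}
  {m: True, x: False, k: False}
  {x: False, m: False, k: False}
  {x: True, k: True, m: True}


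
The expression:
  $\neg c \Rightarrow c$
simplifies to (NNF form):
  $c$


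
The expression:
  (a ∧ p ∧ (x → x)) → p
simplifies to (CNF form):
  True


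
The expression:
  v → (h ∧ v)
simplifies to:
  h ∨ ¬v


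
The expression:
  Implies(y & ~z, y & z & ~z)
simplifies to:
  z | ~y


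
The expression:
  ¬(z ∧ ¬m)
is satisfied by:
  {m: True, z: False}
  {z: False, m: False}
  {z: True, m: True}


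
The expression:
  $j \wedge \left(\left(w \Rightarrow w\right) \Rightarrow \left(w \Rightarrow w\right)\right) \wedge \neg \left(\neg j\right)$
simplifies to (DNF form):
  $j$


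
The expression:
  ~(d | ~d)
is never true.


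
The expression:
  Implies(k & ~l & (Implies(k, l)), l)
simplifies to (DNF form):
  True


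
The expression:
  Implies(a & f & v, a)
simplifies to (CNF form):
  True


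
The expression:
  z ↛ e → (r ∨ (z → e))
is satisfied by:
  {r: True, e: True, z: False}
  {r: True, e: False, z: False}
  {e: True, r: False, z: False}
  {r: False, e: False, z: False}
  {r: True, z: True, e: True}
  {r: True, z: True, e: False}
  {z: True, e: True, r: False}


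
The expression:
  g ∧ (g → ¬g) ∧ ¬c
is never true.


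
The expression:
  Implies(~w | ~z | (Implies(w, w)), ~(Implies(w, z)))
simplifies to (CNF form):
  w & ~z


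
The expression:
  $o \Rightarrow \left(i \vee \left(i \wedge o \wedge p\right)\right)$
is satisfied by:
  {i: True, o: False}
  {o: False, i: False}
  {o: True, i: True}


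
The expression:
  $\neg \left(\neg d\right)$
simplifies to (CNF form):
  $d$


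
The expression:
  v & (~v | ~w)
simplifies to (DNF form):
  v & ~w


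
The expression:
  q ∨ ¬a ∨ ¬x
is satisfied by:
  {q: True, x: False, a: False}
  {x: False, a: False, q: False}
  {a: True, q: True, x: False}
  {a: True, x: False, q: False}
  {q: True, x: True, a: False}
  {x: True, q: False, a: False}
  {a: True, x: True, q: True}


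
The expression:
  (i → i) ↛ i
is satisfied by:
  {i: False}


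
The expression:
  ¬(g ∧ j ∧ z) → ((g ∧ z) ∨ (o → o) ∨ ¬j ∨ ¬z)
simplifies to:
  True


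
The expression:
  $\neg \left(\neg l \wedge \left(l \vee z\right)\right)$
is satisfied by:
  {l: True, z: False}
  {z: False, l: False}
  {z: True, l: True}


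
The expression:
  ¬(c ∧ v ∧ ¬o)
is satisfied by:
  {o: True, v: False, c: False}
  {v: False, c: False, o: False}
  {c: True, o: True, v: False}
  {c: True, v: False, o: False}
  {o: True, v: True, c: False}
  {v: True, o: False, c: False}
  {c: True, v: True, o: True}


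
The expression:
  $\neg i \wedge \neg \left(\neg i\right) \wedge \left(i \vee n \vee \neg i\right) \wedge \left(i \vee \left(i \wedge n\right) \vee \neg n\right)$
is never true.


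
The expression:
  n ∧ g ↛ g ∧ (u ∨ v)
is never true.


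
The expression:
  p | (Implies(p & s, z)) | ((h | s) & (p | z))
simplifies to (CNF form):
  True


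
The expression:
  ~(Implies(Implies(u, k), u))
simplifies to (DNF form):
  ~u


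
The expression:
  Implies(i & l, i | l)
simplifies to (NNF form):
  True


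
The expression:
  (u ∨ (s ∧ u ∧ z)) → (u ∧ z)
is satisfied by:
  {z: True, u: False}
  {u: False, z: False}
  {u: True, z: True}


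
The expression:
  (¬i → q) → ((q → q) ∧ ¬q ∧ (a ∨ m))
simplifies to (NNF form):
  ¬q ∧ (a ∨ m ∨ ¬i)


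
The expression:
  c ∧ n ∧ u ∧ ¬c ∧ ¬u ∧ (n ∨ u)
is never true.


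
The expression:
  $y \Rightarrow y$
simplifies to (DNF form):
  $\text{True}$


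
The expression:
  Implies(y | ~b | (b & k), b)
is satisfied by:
  {b: True}


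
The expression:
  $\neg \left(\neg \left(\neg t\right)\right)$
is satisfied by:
  {t: False}


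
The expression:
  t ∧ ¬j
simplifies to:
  t ∧ ¬j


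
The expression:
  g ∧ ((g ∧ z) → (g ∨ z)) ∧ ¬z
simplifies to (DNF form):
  g ∧ ¬z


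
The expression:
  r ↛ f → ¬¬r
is always true.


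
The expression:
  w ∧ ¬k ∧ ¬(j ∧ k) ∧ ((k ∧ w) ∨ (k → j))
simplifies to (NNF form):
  w ∧ ¬k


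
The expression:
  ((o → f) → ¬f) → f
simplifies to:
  f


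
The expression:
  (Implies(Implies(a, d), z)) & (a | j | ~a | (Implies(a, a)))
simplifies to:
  z | (a & ~d)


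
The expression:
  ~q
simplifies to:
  ~q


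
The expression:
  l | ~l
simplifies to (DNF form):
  True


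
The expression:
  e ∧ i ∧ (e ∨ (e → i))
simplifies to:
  e ∧ i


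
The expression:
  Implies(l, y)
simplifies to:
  y | ~l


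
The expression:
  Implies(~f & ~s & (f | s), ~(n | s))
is always true.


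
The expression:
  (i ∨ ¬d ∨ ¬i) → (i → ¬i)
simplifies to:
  ¬i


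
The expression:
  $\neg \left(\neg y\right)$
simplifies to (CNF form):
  $y$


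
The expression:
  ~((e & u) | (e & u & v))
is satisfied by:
  {u: False, e: False}
  {e: True, u: False}
  {u: True, e: False}


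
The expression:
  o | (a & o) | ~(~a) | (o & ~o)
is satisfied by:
  {a: True, o: True}
  {a: True, o: False}
  {o: True, a: False}


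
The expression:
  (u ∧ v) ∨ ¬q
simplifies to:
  (u ∧ v) ∨ ¬q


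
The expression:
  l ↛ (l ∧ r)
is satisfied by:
  {l: True, r: False}


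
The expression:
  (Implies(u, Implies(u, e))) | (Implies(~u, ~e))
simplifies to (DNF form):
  True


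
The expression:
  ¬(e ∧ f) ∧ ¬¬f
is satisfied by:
  {f: True, e: False}


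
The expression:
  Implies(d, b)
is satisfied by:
  {b: True, d: False}
  {d: False, b: False}
  {d: True, b: True}


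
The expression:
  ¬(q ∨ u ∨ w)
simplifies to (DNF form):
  ¬q ∧ ¬u ∧ ¬w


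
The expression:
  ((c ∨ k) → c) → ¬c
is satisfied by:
  {c: False}


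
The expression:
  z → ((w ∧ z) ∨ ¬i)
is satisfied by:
  {w: True, z: False, i: False}
  {w: False, z: False, i: False}
  {i: True, w: True, z: False}
  {i: True, w: False, z: False}
  {z: True, w: True, i: False}
  {z: True, w: False, i: False}
  {z: True, i: True, w: True}
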